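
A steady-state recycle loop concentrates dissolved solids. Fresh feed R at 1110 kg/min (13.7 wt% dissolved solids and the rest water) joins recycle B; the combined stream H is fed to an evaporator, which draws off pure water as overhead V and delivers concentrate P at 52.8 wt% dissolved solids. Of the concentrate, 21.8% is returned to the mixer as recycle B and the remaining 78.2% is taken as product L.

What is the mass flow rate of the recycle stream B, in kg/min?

Overall dissolved solids balance (none leaves overhead): dissolved solids in fresh feed = dissolved solids in product, i.e. 1110×0.137 = (1−0.218)·P·0.528.
P = 152.07/(0.528×0.782) = 368.3 kg/min.
Recycle B = 0.218×368.3 = 80.29 kg/min.

80.29 kg/min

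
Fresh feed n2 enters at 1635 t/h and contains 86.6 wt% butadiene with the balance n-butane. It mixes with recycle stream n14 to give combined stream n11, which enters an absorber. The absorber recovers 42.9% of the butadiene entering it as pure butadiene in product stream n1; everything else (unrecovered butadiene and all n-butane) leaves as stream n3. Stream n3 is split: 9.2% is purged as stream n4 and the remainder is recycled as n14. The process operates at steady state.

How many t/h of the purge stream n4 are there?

n-butane enters only via n2 and leaves only via the purge: 1635×0.134 = 0.092×(n-butane in n3), and the absorber passes all n-butane, so n-butane in n11 = n-butane in n3 = 2381.4 t/h.
butadiene in n11: m_A = 1635×0.866 + (1−0.092)·(1−0.429)·m_A, so m_A = 1415.9/0.4815 = 2940.4 t/h.
n3 = (1−0.429)×2940.4 + 2381.4 = 4060.4 t/h.
Purge n4 = 0.092×4060.4 = 373.56 t/h.

373.6 t/h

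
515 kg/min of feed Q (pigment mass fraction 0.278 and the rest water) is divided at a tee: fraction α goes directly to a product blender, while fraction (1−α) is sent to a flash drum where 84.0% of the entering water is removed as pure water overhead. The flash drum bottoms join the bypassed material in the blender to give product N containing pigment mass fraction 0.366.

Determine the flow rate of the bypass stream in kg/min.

310.8 kg/min

All 515×0.278 = 143.17 kg/min of pigment reaches N, so N = 143.17/0.366 = 391.17 kg/min and vapour = 123.83 kg/min.
The evaporator receives (1−α)·515 of feed at 0.722 water and removes 0.840 of that water:
0.840×0.722×(1−α)×515 = 123.83
(1−α) = 123.83/312.34 = 0.3964;  α = 0.6036.
Bypass flow = 0.6036×515 = 310.83 kg/min.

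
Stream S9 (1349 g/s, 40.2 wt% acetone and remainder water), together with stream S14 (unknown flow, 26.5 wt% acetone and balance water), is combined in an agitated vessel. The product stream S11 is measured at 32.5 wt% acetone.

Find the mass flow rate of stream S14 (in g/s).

Let S14 be the unknown flow. Total out = 1349 + S14.
acetone balance: 542.3 + 0.265·S14 = 0.325·(1349 + S14)
(0.265 − 0.325)·S14 = 0.325×1349 − 542.3 = -103.87
S14 = -103.87 / -0.060 = 1731.2 g/s

1731 g/s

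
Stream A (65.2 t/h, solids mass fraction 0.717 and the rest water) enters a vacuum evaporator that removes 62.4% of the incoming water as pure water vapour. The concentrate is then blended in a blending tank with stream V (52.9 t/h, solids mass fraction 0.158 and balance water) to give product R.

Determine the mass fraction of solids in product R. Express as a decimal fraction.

0.517

Vapour removed = 0.624×0.283×65.2 = 11.514 t/h; concentrate = 53.686 t/h.
solids reaching the mixer = 46.748 (from concentrate) + 52.9×0.158 = 55.107 t/h.
Product flow = 53.686 + 52.9 = 106.59 t/h; solids fraction = 0.517.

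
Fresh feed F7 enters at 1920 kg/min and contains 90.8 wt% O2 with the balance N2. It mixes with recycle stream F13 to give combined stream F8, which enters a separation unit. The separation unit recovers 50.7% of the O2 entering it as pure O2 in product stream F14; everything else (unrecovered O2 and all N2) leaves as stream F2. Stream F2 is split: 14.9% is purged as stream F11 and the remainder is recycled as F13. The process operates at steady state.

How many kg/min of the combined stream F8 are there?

4189 kg/min

N2 enters only via F7 and leaves only via the purge: 1920×0.092 = 0.149×(N2 in F2), and the separation unit passes all N2, so N2 in F8 = N2 in F2 = 1185.5 kg/min.
O2 in F8: m_A = 1920×0.908 + (1−0.149)·(1−0.507)·m_A, so m_A = 1743.4/0.5805 = 3003.4 kg/min.
F8 = 3003.4 + 1185.5 = 4188.9 kg/min.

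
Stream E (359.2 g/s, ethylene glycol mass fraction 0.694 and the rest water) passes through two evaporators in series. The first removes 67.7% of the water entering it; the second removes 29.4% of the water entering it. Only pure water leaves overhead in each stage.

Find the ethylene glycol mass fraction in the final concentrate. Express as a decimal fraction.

0.909

water in feed = 359.2×0.306 = 109.92 g/s.
After stage 1: water left = (1−0.677)×109.92 = 35.503; stream total = 284.79 g/s.
After stage 2: water left = (1−0.294)×35.503 = 25.065; final concentrate = 274.35 g/s.
ethylene glycol fraction = 249.28/274.35 = 0.909.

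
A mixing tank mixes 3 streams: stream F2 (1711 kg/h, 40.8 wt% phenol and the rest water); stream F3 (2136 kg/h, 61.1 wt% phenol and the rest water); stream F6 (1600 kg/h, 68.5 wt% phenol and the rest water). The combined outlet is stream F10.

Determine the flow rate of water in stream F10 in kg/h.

2348 kg/h

water out = water in = 1711×0.592 + 2136×0.389 + 1600×0.315 = 2347.8 kg/h.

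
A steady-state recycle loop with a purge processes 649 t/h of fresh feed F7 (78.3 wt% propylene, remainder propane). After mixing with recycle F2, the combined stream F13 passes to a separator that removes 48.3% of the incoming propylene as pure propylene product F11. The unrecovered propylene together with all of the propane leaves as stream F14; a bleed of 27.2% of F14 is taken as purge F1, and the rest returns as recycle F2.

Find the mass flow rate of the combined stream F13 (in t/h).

1333 t/h

propane enters only via F7 and leaves only via the purge: 649×0.217 = 0.272×(propane in F14), and the separator passes all propane, so propane in F13 = propane in F14 = 517.77 t/h.
propylene in F13: m_A = 649×0.783 + (1−0.272)·(1−0.483)·m_A, so m_A = 508.17/0.6236 = 814.86 t/h.
F13 = 814.86 + 517.77 = 1332.6 t/h.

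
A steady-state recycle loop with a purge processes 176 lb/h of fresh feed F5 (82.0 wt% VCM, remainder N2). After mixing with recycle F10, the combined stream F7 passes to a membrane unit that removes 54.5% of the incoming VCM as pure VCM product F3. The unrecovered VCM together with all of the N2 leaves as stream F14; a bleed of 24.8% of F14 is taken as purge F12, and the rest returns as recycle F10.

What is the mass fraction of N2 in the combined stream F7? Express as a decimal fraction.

N2 enters only via F5 and leaves only via the purge: 176×0.180 = 0.248×(N2 in F14), and the membrane unit passes all N2, so N2 in F7 = N2 in F14 = 127.74 lb/h.
VCM in F7: m_A = 176×0.820 + (1−0.248)·(1−0.545)·m_A, so m_A = 144.32/0.6578 = 219.38 lb/h.
F7 = 219.38 + 127.74 = 347.13 lb/h.
N2 fraction in F7 = 127.74/347.13 = 0.368.

0.368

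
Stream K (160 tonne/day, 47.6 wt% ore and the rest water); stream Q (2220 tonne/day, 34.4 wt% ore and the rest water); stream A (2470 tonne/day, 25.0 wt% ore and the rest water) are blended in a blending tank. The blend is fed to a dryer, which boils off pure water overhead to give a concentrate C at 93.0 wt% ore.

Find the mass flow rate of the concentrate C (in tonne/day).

1567 tonne/day

ore entering = 160×0.476 + 2220×0.344 + 2470×0.250 = 1457.3 tonne/day.
All ore reports to C, so C = 1457.3/0.930 = 1567 tonne/day.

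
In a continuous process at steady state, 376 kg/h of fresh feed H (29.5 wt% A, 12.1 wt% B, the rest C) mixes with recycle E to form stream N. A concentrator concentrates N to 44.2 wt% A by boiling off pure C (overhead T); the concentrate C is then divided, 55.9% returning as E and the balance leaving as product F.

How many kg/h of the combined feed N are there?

Overall A balance (none leaves overhead): A in fresh feed = A in product, i.e. 376×0.295 = (1−0.559)·C·0.442.
C = 110.92/(0.442×0.441) = 569.05 kg/h.
Recycle E = 0.559×569.05 = 318.1 kg/h.
Combined feed N = 376 + 318.1 = 694.1 kg/h.

694.1 kg/h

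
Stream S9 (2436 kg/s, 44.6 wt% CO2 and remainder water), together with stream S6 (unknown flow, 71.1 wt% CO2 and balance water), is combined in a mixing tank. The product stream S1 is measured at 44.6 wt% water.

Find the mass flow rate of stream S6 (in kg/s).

Let S6 be the unknown flow. Total out = 2436 + S6.
water balance: 1349.5 + 0.289·S6 = 0.446·(2436 + S6)
(0.289 − 0.446)·S6 = 0.446×2436 − 1349.5 = -263.09
S6 = -263.09 / -0.157 = 1675.7 kg/s

1676 kg/s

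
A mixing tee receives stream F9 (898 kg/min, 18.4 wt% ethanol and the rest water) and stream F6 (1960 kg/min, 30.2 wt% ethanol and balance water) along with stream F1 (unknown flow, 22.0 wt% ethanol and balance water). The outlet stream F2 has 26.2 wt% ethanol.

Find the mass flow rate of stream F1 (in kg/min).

Let F1 be the unknown flow. Total out = 2858 + F1.
ethanol balance: 757.15 + 0.220·F1 = 0.262·(2858 + F1)
(0.220 − 0.262)·F1 = 0.262×2858 − 757.15 = -8.356
F1 = -8.356 / -0.042 = 198.95 kg/min

199 kg/min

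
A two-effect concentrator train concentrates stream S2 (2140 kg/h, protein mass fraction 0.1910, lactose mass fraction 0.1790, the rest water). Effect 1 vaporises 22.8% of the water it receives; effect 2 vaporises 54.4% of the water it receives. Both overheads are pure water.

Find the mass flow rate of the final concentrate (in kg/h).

1266 kg/h

water in feed = 2140×0.630 = 1348.2 kg/h.
After stage 1: water left = (1−0.228)×1348.2 = 1040.8; stream total = 1832.6 kg/h.
After stage 2: water left = (1−0.544)×1040.8 = 474.61; final concentrate = 1266.4 kg/h.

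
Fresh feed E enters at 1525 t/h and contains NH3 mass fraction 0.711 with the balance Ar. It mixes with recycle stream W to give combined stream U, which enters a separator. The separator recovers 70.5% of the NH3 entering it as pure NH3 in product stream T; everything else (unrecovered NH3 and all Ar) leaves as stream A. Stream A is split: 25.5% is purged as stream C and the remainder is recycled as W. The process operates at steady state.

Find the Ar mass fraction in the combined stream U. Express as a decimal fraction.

Ar enters only via E and leaves only via the purge: 1525×0.289 = 0.255×(Ar in A), and the separator passes all Ar, so Ar in U = Ar in A = 1728.3 t/h.
NH3 in U: m_A = 1525×0.711 + (1−0.255)·(1−0.705)·m_A, so m_A = 1084.3/0.7802 = 1389.7 t/h.
U = 1389.7 + 1728.3 = 3118 t/h.
Ar fraction in U = 1728.3/3118 = 0.554.

0.554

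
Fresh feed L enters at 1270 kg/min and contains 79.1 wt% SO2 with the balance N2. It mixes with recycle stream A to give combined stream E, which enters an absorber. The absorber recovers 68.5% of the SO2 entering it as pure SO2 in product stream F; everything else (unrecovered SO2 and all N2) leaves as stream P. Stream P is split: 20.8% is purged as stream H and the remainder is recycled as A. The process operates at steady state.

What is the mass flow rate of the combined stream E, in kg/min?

2615 kg/min

N2 enters only via L and leaves only via the purge: 1270×0.209 = 0.208×(N2 in P), and the absorber passes all N2, so N2 in E = N2 in P = 1276.1 kg/min.
SO2 in E: m_A = 1270×0.791 + (1−0.208)·(1−0.685)·m_A, so m_A = 1004.6/0.7505 = 1338.5 kg/min.
E = 1338.5 + 1276.1 = 2614.6 kg/min.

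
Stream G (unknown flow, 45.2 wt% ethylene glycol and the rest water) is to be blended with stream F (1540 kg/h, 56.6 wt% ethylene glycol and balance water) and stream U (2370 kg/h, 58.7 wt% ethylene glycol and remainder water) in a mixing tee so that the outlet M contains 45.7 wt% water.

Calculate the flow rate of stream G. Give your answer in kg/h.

1535 kg/h

Let G be the unknown flow. Total out = 3910 + G.
water balance: 1647.2 + 0.548·G = 0.457·(3910 + G)
(0.548 − 0.457)·G = 0.457×3910 − 1647.2 = 139.7
G = 139.7 / 0.091 = 1535.2 kg/h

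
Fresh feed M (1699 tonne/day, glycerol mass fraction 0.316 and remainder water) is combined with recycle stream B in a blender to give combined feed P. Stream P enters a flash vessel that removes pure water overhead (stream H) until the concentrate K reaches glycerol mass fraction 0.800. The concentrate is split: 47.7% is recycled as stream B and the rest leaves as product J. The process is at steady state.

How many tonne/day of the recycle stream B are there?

Overall glycerol balance (none leaves overhead): glycerol in fresh feed = glycerol in product, i.e. 1699×0.316 = (1−0.477)·K·0.800.
K = 536.88/(0.800×0.523) = 1283.2 tonne/day.
Recycle B = 0.477×1283.2 = 612.08 tonne/day.

612.1 tonne/day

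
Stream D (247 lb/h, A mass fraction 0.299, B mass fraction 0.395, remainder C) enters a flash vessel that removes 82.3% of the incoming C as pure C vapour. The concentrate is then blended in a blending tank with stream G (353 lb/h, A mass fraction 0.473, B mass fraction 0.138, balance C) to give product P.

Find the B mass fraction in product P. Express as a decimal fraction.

0.272

Vapour removed = 0.823×0.306×247 = 62.204 lb/h; concentrate = 184.8 lb/h.
B reaching the mixer = 97.565 (from concentrate) + 353×0.138 = 146.28 lb/h.
Product flow = 184.8 + 353 = 537.8 lb/h; B fraction = 0.272.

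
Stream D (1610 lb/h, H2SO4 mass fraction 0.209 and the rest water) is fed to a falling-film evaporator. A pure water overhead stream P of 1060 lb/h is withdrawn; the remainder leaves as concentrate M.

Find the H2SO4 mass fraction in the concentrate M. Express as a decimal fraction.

H2SO4 is not removed: 1610×0.209 = 336.49 lb/h of H2SO4 enters M.
Concentrate = 1610 − 1060 = 550 lb/h.
Mass fraction = 336.49/550 = 0.612.

0.612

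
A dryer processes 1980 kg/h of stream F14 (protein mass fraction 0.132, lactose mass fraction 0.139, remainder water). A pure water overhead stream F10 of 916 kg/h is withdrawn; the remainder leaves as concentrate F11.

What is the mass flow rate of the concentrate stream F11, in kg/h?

Concentrate = 1980 − 916 = 1064 kg/h.

1064 kg/h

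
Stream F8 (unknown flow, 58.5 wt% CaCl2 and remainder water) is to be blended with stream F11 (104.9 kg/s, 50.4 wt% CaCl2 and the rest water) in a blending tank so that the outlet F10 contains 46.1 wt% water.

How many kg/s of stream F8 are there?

79.82 kg/s

Let F8 be the unknown flow. Total out = 104.9 + F8.
water balance: 52.03 + 0.415·F8 = 0.461·(104.9 + F8)
(0.415 − 0.461)·F8 = 0.461×104.9 − 52.03 = -3.6715
F8 = -3.6715 / -0.046 = 79.815 kg/s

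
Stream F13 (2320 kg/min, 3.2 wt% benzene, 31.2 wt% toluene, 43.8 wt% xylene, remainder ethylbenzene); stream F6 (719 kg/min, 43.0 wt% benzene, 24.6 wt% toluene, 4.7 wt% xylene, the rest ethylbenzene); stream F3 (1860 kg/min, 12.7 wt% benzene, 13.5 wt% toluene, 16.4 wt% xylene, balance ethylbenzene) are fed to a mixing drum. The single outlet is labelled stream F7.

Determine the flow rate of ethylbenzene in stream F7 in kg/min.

1773 kg/min

ethylbenzene out = ethylbenzene in = 2320×0.218 + 719×0.277 + 1860×0.574 = 1772.6 kg/min.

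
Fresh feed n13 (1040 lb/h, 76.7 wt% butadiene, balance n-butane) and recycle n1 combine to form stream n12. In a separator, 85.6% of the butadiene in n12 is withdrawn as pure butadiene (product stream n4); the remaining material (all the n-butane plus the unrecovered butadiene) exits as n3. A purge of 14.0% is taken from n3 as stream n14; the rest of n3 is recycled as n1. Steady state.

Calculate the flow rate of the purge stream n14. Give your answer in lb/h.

260.7 lb/h

n-butane enters only via n13 and leaves only via the purge: 1040×0.233 = 0.140×(n-butane in n3), and the separator passes all n-butane, so n-butane in n12 = n-butane in n3 = 1730.9 lb/h.
butadiene in n12: m_A = 1040×0.767 + (1−0.140)·(1−0.856)·m_A, so m_A = 797.68/0.8762 = 910.43 lb/h.
n3 = (1−0.856)×910.43 + 1730.9 = 1862 lb/h.
Purge n14 = 0.140×1862 = 260.67 lb/h.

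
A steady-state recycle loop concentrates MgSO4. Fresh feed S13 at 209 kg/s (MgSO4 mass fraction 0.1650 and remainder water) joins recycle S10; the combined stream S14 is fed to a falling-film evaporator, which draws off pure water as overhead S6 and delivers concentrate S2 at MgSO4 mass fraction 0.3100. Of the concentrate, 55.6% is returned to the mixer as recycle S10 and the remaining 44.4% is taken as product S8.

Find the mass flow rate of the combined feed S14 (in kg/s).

Overall MgSO4 balance (none leaves overhead): MgSO4 in fresh feed = MgSO4 in product, i.e. 209×0.165 = (1−0.556)·S2·0.310.
S2 = 34.485/(0.310×0.444) = 250.54 kg/s.
Recycle S10 = 0.556×250.54 = 139.3 kg/s.
Combined feed S14 = 209 + 139.3 = 348.3 kg/s.

348.3 kg/s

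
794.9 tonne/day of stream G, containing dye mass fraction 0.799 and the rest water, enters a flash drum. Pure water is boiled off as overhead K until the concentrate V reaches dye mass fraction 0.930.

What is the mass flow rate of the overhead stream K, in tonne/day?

dye is conserved: 794.9×0.799 = 635.13 tonne/day all reports to the concentrate.
Concentrate = 635.13/(target fraction) = 682.93 tonne/day.
Overhead = 794.9 − 682.93 = 111.97 tonne/day.

112 tonne/day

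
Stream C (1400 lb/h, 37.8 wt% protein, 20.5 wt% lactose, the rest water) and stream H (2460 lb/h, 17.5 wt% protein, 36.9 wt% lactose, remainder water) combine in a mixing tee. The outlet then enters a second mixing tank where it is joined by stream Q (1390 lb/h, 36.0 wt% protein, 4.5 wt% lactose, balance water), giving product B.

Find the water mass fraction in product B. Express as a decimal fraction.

Overall, product flow = 5250 lb/h.
water in = 1400×0.417 + 2460×0.456 + 1390×0.595 = 2532.6 lb/h.
water fraction in B = 0.4824.

0.4824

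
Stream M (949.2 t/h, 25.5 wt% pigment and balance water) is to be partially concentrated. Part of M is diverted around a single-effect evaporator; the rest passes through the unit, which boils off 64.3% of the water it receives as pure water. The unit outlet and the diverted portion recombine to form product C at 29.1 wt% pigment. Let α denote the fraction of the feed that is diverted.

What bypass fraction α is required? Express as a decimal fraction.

All 949.2×0.255 = 242.05 t/h of pigment reaches C, so C = 242.05/0.291 = 831.77 t/h and vapour = 117.43 t/h.
The evaporator receives (1−α)·949.2 of feed at 0.745 water and removes 0.643 of that water:
0.643×0.745×(1−α)×949.2 = 117.43
(1−α) = 117.43/454.7 = 0.2583;  α = 0.7417.

0.742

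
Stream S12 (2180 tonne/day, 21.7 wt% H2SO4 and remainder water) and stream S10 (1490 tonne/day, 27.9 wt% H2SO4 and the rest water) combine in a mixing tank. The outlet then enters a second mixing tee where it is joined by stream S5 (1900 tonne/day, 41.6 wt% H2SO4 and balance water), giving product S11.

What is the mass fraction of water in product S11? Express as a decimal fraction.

0.699

Overall, product flow = 5570 tonne/day.
water in = 2180×0.783 + 1490×0.721 + 1900×0.584 = 3890.8 tonne/day.
water fraction in S11 = 0.699.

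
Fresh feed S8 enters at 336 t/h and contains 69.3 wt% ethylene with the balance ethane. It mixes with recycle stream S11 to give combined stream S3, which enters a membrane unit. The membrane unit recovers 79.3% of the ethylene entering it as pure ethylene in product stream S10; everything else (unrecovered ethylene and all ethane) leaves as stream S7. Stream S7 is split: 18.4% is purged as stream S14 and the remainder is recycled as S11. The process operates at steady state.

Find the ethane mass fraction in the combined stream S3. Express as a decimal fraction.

0.667

ethane enters only via S8 and leaves only via the purge: 336×0.307 = 0.184×(ethane in S7), and the membrane unit passes all ethane, so ethane in S3 = ethane in S7 = 560.61 t/h.
ethylene in S3: m_A = 336×0.693 + (1−0.184)·(1−0.793)·m_A, so m_A = 232.85/0.8311 = 280.17 t/h.
S3 = 280.17 + 560.61 = 840.78 t/h.
ethane fraction in S3 = 560.61/840.78 = 0.667.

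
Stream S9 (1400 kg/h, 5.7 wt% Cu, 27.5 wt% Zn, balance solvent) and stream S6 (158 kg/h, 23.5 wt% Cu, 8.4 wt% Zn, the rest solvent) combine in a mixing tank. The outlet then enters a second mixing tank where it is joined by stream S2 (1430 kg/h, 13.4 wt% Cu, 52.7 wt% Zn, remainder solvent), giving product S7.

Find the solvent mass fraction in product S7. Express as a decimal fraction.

0.5112

Overall, product flow = 2988 kg/h.
solvent in = 1400×0.668 + 158×0.681 + 1430×0.339 = 1527.6 kg/h.
solvent fraction in S7 = 0.5112.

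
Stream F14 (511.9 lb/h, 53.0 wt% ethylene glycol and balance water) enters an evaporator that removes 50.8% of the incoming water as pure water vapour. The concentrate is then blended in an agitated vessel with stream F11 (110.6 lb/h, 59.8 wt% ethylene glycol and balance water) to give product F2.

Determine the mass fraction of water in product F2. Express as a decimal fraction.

0.325

Vapour removed = 0.508×0.470×511.9 = 122.22 lb/h; concentrate = 389.68 lb/h.
water reaching the mixer = 118.37 (from concentrate) + 110.6×0.402 = 162.83 lb/h.
Product flow = 389.68 + 110.6 = 500.28 lb/h; water fraction = 0.325.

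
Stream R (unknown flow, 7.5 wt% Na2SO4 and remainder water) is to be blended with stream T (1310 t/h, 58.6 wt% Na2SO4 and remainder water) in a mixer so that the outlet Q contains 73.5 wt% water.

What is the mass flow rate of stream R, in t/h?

2213 t/h

Let R be the unknown flow. Total out = 1310 + R.
water balance: 542.34 + 0.925·R = 0.735·(1310 + R)
(0.925 − 0.735)·R = 0.735×1310 − 542.34 = 420.51
R = 420.51 / 0.190 = 2213.2 t/h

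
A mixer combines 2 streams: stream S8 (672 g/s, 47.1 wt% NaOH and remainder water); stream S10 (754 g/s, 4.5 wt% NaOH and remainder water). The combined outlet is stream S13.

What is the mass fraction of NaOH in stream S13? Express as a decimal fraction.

0.246

Total flow out = 672 + 754 = 1426 g/s.
NaOH in = 672×0.471 + 754×0.045 = 350.44 g/s.
NaOH mass fraction in S13 = 350.44/1426 = 0.246.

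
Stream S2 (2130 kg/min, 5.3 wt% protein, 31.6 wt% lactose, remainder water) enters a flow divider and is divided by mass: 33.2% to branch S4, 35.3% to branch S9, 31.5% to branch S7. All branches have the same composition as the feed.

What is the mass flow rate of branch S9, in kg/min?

751.9 kg/min

Branch S9 flow = 0.353×2130 = 751.89 kg/min.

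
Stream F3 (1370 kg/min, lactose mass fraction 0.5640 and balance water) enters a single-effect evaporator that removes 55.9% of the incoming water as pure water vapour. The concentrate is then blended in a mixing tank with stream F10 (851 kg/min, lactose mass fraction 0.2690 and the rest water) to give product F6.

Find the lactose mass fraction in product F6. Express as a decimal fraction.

0.5308

Vapour removed = 0.559×0.436×1370 = 333.9 kg/min; concentrate = 1036.1 kg/min.
lactose reaching the mixer = 772.68 (from concentrate) + 851×0.269 = 1001.6 kg/min.
Product flow = 1036.1 + 851 = 1887.1 kg/min; lactose fraction = 0.5308.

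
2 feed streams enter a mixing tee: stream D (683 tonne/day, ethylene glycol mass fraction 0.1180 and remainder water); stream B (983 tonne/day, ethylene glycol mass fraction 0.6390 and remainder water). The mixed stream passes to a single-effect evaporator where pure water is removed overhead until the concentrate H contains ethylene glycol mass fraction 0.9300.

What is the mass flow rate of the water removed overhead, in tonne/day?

ethylene glycol entering = 683×0.118 + 983×0.639 = 708.73 tonne/day.
All ethylene glycol reports to H, so H = 708.73/0.930 = 762.08 tonne/day.
Total feed = 1666 tonne/day; overhead = 1666 − 762.08 = 903.92 tonne/day.

903.9 tonne/day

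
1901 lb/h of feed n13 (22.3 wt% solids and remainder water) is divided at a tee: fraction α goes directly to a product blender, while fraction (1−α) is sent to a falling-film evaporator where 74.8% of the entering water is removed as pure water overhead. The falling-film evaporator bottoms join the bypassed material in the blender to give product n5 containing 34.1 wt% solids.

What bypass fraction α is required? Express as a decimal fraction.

0.405

All 1901×0.223 = 423.92 lb/h of solids reaches n5, so n5 = 423.92/0.341 = 1243.2 lb/h and vapour = 657.82 lb/h.
The evaporator receives (1−α)·1901 of feed at 0.777 water and removes 0.748 of that water:
0.748×0.777×(1−α)×1901 = 657.82
(1−α) = 657.82/1104.9 = 0.5954;  α = 0.4046.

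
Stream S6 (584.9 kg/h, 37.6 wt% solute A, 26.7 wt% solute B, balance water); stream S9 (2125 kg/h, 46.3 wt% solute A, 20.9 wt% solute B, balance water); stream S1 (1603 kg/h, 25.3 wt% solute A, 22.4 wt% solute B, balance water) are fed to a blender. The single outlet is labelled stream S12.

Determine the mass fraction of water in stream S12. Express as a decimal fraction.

Total flow out = 584.9 + 2125 + 1603 = 4312.9 kg/h.
water in = 584.9×0.357 + 2125×0.328 + 1603×0.523 = 1744.2 kg/h.
water mass fraction in S12 = 1744.2/4312.9 = 0.404.

0.404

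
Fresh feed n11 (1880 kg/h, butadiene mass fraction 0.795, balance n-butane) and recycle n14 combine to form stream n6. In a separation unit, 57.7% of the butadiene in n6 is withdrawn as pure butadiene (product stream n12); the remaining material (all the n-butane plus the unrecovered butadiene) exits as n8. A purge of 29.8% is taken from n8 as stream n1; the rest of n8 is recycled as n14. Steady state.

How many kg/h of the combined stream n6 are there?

3419 kg/h

n-butane enters only via n11 and leaves only via the purge: 1880×0.205 = 0.298×(n-butane in n8), and the separation unit passes all n-butane, so n-butane in n6 = n-butane in n8 = 1293.3 kg/h.
butadiene in n6: m_A = 1880×0.795 + (1−0.298)·(1−0.577)·m_A, so m_A = 1494.6/0.7031 = 2125.9 kg/h.
n6 = 2125.9 + 1293.3 = 3419.2 kg/h.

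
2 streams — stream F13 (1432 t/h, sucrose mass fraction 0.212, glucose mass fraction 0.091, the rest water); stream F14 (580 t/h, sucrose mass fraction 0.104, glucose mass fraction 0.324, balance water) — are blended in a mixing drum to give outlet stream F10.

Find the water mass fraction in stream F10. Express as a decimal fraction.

0.661

Total flow out = 1432 + 580 = 2012 t/h.
water in = 1432×0.697 + 580×0.572 = 1329.9 t/h.
water mass fraction in F10 = 1329.9/2012 = 0.661.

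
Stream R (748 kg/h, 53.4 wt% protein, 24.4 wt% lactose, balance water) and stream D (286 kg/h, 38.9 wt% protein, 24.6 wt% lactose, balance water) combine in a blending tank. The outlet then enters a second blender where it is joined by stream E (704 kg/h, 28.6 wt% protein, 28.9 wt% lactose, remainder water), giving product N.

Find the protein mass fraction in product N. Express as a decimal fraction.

Overall, product flow = 1738 kg/h.
protein in = 748×0.534 + 286×0.389 + 704×0.286 = 712.03 kg/h.
protein fraction in N = 0.4097.

0.4097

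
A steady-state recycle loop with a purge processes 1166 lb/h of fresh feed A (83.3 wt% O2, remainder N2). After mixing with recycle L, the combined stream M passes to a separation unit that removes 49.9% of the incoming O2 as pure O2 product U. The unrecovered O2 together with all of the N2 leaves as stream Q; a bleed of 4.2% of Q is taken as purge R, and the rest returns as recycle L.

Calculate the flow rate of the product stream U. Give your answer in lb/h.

932 lb/h

O2 in M: m_A = 1166×0.833 + (1−0.042)·(1−0.499)·m_A, so m_A = 971.28/0.5200 = 1867.7 lb/h.
Product U = 0.499×1867.7 = 931.98 lb/h.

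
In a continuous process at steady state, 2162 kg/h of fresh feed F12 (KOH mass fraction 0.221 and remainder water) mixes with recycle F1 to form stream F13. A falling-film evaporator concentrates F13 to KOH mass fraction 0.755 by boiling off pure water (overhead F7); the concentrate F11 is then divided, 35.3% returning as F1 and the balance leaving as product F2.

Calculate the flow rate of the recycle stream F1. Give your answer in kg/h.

Overall KOH balance (none leaves overhead): KOH in fresh feed = KOH in product, i.e. 2162×0.221 = (1−0.353)·F11·0.755.
F11 = 477.8/(0.755×0.647) = 978.13 kg/h.
Recycle F1 = 0.353×978.13 = 345.28 kg/h.

345.3 kg/h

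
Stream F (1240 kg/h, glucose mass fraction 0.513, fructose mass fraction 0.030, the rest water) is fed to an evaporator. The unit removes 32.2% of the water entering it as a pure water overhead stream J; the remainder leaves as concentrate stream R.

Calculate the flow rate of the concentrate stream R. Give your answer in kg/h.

1058 kg/h

water entering = 1240×0.457 = 566.68 kg/h; overhead removed = 0.322×566.68 = 182.47 kg/h.
Concentrate = 1240 − 182.47 = 1057.5 kg/h.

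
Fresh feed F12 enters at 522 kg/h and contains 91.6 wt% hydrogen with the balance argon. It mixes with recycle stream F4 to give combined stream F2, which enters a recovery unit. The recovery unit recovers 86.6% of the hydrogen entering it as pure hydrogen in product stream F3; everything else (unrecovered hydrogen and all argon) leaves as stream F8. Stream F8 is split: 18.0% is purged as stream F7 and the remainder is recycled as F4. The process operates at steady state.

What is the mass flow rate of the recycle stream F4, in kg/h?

258.8 kg/h

argon enters only via F12 and leaves only via the purge: 522×0.084 = 0.180×(argon in F8), and the recovery unit passes all argon, so argon in F2 = argon in F8 = 243.6 kg/h.
hydrogen in F2: m_A = 522×0.916 + (1−0.180)·(1−0.866)·m_A, so m_A = 478.15/0.8901 = 537.18 kg/h.
F8 = (1−0.866)×537.18 + 243.6 = 315.58 kg/h.
Recycle F4 = (1−0.180)×315.58 = 258.78 kg/h.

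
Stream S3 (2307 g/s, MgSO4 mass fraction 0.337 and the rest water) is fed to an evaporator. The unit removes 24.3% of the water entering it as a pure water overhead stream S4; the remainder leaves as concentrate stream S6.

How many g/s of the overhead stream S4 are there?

371.7 g/s

water entering = 2307×0.663 = 1529.5 g/s; overhead removed = 0.243×1529.5 = 371.68 g/s.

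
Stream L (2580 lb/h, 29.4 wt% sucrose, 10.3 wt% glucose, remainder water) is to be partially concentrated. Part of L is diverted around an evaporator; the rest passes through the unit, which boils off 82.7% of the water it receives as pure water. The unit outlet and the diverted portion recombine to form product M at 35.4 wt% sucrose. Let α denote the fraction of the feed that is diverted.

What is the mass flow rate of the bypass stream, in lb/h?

All 2580×0.294 = 758.52 lb/h of sucrose reaches M, so M = 758.52/0.354 = 2142.7 lb/h and vapour = 437.29 lb/h.
The evaporator receives (1−α)·2580 of feed at 0.603 water and removes 0.827 of that water:
0.827×0.603×(1−α)×2580 = 437.29
(1−α) = 437.29/1286.6 = 0.3399;  α = 0.6601.
Bypass flow = 0.6601×2580 = 1703.1 lb/h.

1703 lb/h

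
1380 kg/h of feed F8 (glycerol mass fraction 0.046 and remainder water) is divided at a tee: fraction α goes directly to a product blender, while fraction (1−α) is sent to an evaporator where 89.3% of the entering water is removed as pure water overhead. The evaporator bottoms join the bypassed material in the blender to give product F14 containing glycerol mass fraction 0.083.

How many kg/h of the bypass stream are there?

All 1380×0.046 = 63.48 kg/h of glycerol reaches F14, so F14 = 63.48/0.083 = 764.82 kg/h and vapour = 615.18 kg/h.
The evaporator receives (1−α)·1380 of feed at 0.954 water and removes 0.893 of that water:
0.893×0.954×(1−α)×1380 = 615.18
(1−α) = 615.18/1175.7 = 0.5233;  α = 0.4767.
Bypass flow = 0.4767×1380 = 657.89 kg/h.

657.9 kg/h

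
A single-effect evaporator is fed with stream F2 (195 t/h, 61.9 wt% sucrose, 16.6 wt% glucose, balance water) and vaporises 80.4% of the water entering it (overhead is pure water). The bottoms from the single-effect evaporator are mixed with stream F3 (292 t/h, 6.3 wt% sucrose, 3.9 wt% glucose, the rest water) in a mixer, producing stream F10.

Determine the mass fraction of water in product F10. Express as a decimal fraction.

Vapour removed = 0.804×0.215×195 = 33.708 t/h; concentrate = 161.29 t/h.
water reaching the mixer = 8.2173 (from concentrate) + 292×0.898 = 270.43 t/h.
Product flow = 161.29 + 292 = 453.29 t/h; water fraction = 0.5966.

0.5966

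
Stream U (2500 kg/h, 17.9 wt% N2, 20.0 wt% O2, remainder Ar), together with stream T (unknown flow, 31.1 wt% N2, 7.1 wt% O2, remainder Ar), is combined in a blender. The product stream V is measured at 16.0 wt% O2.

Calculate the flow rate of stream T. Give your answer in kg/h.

Let T be the unknown flow. Total out = 2500 + T.
O2 balance: 500 + 0.071·T = 0.160·(2500 + T)
(0.071 − 0.160)·T = 0.160×2500 − 500 = -100
T = -100 / -0.089 = 1123.6 kg/h

1124 kg/h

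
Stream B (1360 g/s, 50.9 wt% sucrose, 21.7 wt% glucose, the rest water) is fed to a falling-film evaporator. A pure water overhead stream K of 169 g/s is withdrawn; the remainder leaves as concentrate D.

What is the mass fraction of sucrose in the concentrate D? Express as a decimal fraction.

0.581

sucrose is not removed: 1360×0.509 = 692.24 g/s of sucrose enters D.
Concentrate = 1360 − 169 = 1191 g/s.
Mass fraction = 692.24/1191 = 0.581.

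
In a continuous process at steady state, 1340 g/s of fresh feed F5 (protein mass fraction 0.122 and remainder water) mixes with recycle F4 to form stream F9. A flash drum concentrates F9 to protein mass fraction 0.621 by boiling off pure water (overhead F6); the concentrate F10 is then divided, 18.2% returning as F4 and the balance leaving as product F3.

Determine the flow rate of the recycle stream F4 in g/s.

Overall protein balance (none leaves overhead): protein in fresh feed = protein in product, i.e. 1340×0.122 = (1−0.182)·F10·0.621.
F10 = 163.48/(0.621×0.818) = 321.82 g/s.
Recycle F4 = 0.182×321.82 = 58.572 g/s.

58.57 g/s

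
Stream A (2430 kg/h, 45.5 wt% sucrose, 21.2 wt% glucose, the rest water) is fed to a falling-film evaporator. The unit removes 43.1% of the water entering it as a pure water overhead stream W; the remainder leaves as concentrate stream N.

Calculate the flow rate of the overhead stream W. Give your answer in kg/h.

348.8 kg/h

water entering = 2430×0.333 = 809.19 kg/h; overhead removed = 0.431×809.19 = 348.76 kg/h.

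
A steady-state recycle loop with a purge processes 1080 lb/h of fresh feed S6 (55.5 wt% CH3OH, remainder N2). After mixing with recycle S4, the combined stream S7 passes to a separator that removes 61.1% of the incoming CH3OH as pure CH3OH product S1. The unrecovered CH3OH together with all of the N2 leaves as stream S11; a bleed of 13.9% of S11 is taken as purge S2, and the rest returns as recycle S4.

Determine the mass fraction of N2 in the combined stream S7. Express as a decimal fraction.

0.7932

N2 enters only via S6 and leaves only via the purge: 1080×0.445 = 0.139×(N2 in S11), and the separator passes all N2, so N2 in S7 = N2 in S11 = 3457.6 lb/h.
CH3OH in S7: m_A = 1080×0.555 + (1−0.139)·(1−0.611)·m_A, so m_A = 599.4/0.6651 = 901.26 lb/h.
S7 = 901.26 + 3457.6 = 4358.8 lb/h.
N2 fraction in S7 = 3457.6/4358.8 = 0.7932.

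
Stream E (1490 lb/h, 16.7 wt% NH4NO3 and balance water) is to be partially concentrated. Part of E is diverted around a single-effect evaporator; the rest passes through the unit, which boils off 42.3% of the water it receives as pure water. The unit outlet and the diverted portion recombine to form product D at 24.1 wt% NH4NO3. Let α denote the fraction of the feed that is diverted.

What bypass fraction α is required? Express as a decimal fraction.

All 1490×0.167 = 248.83 lb/h of NH4NO3 reaches D, so D = 248.83/0.241 = 1032.5 lb/h and vapour = 457.51 lb/h.
The evaporator receives (1−α)·1490 of feed at 0.833 water and removes 0.423 of that water:
0.423×0.833×(1−α)×1490 = 457.51
(1−α) = 457.51/525.01 = 0.8714;  α = 0.1286.

0.129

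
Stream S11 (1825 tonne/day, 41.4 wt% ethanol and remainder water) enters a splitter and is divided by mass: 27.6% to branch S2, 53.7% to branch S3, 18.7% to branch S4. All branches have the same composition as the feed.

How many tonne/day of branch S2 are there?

503.7 tonne/day

Branch S2 flow = 0.276×1825 = 503.7 tonne/day.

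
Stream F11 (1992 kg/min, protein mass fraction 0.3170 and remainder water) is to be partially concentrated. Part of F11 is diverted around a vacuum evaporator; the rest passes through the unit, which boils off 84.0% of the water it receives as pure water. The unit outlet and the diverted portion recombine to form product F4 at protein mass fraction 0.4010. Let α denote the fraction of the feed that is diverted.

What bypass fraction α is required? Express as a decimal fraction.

0.635

All 1992×0.317 = 631.46 kg/min of protein reaches F4, so F4 = 631.46/0.401 = 1574.7 kg/min and vapour = 417.28 kg/min.
The evaporator receives (1−α)·1992 of feed at 0.683 water and removes 0.840 of that water:
0.840×0.683×(1−α)×1992 = 417.28
(1−α) = 417.28/1142.9 = 0.3651;  α = 0.6349.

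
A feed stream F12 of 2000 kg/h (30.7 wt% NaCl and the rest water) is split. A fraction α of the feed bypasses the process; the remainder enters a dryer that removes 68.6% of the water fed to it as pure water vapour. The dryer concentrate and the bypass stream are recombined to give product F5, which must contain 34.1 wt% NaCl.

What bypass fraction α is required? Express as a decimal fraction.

All 2000×0.307 = 614 kg/h of NaCl reaches F5, so F5 = 614/0.341 = 1800.6 kg/h and vapour = 199.41 kg/h.
The evaporator receives (1−α)·2000 of feed at 0.693 water and removes 0.686 of that water:
0.686×0.693×(1−α)×2000 = 199.41
(1−α) = 199.41/950.8 = 0.2097;  α = 0.7903.

0.790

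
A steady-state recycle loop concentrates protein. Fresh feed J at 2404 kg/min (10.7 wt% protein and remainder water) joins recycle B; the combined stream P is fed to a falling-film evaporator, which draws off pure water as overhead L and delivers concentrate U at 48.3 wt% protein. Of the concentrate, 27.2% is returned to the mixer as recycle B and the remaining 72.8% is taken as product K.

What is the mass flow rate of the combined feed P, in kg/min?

Overall protein balance (none leaves overhead): protein in fresh feed = protein in product, i.e. 2404×0.107 = (1−0.272)·U·0.483.
U = 257.23/(0.483×0.728) = 731.54 kg/min.
Recycle B = 0.272×731.54 = 198.98 kg/min.
Combined feed P = 2404 + 198.98 = 2603 kg/min.

2603 kg/min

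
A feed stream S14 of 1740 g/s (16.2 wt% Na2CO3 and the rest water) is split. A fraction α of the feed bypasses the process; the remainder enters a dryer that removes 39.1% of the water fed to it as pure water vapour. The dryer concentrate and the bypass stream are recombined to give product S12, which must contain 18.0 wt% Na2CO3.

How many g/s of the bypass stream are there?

All 1740×0.162 = 281.88 g/s of Na2CO3 reaches S12, so S12 = 281.88/0.180 = 1566 g/s and vapour = 174 g/s.
The evaporator receives (1−α)·1740 of feed at 0.838 water and removes 0.391 of that water:
0.391×0.838×(1−α)×1740 = 174
(1−α) = 174/570.12 = 0.3052;  α = 0.6948.
Bypass flow = 0.6948×1740 = 1209 g/s.

1209 g/s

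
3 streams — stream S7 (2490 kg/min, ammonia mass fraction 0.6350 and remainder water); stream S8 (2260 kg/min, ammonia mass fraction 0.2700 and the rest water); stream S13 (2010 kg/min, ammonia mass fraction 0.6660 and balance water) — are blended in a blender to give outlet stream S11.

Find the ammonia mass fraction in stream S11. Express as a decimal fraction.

0.5222

Total flow out = 2490 + 2260 + 2010 = 6760 kg/min.
ammonia in = 2490×0.635 + 2260×0.270 + 2010×0.666 = 3530 kg/min.
ammonia mass fraction in S11 = 3530/6760 = 0.5222.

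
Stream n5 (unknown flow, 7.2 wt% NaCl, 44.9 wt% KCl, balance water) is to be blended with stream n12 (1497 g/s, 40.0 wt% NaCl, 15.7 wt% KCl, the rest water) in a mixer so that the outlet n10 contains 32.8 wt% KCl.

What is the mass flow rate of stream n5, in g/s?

Let n5 be the unknown flow. Total out = 1497 + n5.
KCl balance: 235.03 + 0.449·n5 = 0.328·(1497 + n5)
(0.449 − 0.328)·n5 = 0.328×1497 − 235.03 = 255.99
n5 = 255.99 / 0.121 = 2115.6 g/s

2116 g/s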